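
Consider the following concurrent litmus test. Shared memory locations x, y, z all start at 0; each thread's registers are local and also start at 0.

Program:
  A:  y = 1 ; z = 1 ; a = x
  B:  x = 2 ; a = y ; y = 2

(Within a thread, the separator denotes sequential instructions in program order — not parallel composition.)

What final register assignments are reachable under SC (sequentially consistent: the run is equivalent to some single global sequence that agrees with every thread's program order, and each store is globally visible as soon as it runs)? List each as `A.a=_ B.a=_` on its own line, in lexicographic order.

A.a=0 B.a=1
A.a=2 B.a=0
A.a=2 B.a=1

outcome vector order: (A.a,B.a)
|SC outcomes| = 3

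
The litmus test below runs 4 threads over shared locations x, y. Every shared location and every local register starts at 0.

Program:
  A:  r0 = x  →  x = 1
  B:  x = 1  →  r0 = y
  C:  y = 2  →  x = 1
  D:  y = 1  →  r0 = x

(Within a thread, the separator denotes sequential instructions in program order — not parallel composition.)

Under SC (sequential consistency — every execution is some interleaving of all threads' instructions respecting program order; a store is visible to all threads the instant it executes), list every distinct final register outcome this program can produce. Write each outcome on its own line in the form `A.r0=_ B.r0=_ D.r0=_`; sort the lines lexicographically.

A.r0=0 B.r0=0 D.r0=1
A.r0=0 B.r0=1 D.r0=0
A.r0=0 B.r0=1 D.r0=1
A.r0=0 B.r0=2 D.r0=0
A.r0=0 B.r0=2 D.r0=1
A.r0=1 B.r0=0 D.r0=1
A.r0=1 B.r0=1 D.r0=0
A.r0=1 B.r0=1 D.r0=1
A.r0=1 B.r0=2 D.r0=0
A.r0=1 B.r0=2 D.r0=1

outcome vector order: (A.r0,B.r0,D.r0)
|SC outcomes| = 10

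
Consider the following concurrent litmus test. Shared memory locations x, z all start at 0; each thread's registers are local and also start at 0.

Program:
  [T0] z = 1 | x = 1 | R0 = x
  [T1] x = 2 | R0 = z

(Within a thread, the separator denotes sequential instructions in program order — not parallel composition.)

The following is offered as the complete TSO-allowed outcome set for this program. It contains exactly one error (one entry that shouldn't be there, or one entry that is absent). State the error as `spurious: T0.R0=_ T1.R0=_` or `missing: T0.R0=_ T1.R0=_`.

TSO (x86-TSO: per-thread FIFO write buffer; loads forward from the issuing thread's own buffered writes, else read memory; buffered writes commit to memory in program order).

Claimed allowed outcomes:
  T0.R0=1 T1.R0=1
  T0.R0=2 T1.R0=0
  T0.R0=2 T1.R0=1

missing: T0.R0=1 T1.R0=0

outcome vector order: (T0.R0,T1.R0)
TSO (4): 1/0; 1/1; 2/0; 2/1
TSO∖claimed = {1/0}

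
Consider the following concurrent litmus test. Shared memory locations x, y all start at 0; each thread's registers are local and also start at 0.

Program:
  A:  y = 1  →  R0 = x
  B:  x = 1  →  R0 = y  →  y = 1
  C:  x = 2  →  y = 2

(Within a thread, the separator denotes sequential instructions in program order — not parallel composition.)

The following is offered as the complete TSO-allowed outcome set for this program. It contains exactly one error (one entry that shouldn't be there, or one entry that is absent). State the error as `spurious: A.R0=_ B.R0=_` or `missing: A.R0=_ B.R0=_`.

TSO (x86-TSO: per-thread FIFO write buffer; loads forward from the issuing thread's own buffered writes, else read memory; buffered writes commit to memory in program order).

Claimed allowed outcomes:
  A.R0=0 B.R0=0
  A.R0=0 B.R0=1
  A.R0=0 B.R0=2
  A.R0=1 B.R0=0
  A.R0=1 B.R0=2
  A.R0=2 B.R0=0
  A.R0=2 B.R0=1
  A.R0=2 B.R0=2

outcome vector order: (A.R0,B.R0)
under TSO → 00 01 02 10 11 12 20 21 22
TSO∖claimed = {11}

missing: A.R0=1 B.R0=1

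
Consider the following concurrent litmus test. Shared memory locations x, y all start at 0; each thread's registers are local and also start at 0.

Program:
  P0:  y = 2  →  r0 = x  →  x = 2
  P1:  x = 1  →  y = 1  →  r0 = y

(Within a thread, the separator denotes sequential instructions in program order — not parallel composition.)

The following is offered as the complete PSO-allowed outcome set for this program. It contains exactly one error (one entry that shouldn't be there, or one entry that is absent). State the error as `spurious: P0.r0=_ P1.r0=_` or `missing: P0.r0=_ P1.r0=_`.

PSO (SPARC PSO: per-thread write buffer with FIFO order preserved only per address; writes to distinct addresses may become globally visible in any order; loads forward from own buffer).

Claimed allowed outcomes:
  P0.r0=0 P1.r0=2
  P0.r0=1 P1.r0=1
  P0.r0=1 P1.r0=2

outcome vector order: (P0.r0,P1.r0)
under PSO → 01 02 11 12
PSO∖claimed = {01}

missing: P0.r0=0 P1.r0=1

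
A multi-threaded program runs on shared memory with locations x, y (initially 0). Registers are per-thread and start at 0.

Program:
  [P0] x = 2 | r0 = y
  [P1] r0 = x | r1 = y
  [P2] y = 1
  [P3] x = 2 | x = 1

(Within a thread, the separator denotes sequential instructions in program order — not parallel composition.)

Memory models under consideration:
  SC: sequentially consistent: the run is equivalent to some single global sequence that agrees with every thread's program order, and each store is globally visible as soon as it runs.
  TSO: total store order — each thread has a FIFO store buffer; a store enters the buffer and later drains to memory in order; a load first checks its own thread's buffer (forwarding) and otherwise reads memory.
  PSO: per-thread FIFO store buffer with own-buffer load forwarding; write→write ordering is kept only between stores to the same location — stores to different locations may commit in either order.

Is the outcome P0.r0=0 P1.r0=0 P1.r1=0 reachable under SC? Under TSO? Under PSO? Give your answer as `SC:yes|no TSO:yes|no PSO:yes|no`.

SC:yes TSO:yes PSO:yes

outcome vector order: (P0.r0,P1.r0,P1.r1)
[SC] allowed = {0/0/0; 0/0/1; 0/1/0; 0/1/1; 0/2/0; 0/2/1; 1/0/0; 1/0/1; 1/1/0; 1/1/1; 1/2/0; 1/2/1}
[TSO] allowed = {0/0/0; 0/0/1; 0/1/0; 0/1/1; 0/2/0; 0/2/1; 1/0/0; 1/0/1; 1/1/0; 1/1/1; 1/2/0; 1/2/1}
[PSO] allowed = {0/0/0; 0/0/1; 0/1/0; 0/1/1; 0/2/0; 0/2/1; 1/0/0; 1/0/1; 1/1/0; 1/1/1; 1/2/0; 1/2/1}
target 0/0/0 ∈ {SC,TSO,PSO}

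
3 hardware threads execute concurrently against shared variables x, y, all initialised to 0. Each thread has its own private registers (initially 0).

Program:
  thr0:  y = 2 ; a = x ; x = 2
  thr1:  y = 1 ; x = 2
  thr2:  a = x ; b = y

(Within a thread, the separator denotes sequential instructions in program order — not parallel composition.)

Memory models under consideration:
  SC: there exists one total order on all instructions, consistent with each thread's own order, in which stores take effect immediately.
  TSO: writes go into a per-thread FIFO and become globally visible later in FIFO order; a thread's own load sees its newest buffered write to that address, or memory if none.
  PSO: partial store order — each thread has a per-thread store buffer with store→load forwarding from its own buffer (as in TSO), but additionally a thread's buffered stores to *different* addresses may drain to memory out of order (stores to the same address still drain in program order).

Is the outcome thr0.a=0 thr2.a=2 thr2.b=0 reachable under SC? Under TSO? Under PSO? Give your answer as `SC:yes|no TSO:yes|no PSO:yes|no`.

SC:no TSO:no PSO:yes

outcome vector order: (thr0.a,thr2.a,thr2.b)
SC: 10 outcomes — {<0 0 0>; <0 0 1>; <0 0 2>; <0 2 1>; <0 2 2>; <2 0 0>; <2 0 1>; <2 0 2>; <2 2 1>; <2 2 2>}
TSO: 10 outcomes — {<0 0 0>; <0 0 1>; <0 0 2>; <0 2 1>; <0 2 2>; <2 0 0>; <2 0 1>; <2 0 2>; <2 2 1>; <2 2 2>}
PSO: 12 outcomes — {<0 0 0>; <0 0 1>; <0 0 2>; <0 2 0>; <0 2 1>; <0 2 2>; <2 0 0>; <2 0 1>; <2 0 2>; <2 2 0>; <2 2 1>; <2 2 2>}
target <0 2 0> ∈ {PSO}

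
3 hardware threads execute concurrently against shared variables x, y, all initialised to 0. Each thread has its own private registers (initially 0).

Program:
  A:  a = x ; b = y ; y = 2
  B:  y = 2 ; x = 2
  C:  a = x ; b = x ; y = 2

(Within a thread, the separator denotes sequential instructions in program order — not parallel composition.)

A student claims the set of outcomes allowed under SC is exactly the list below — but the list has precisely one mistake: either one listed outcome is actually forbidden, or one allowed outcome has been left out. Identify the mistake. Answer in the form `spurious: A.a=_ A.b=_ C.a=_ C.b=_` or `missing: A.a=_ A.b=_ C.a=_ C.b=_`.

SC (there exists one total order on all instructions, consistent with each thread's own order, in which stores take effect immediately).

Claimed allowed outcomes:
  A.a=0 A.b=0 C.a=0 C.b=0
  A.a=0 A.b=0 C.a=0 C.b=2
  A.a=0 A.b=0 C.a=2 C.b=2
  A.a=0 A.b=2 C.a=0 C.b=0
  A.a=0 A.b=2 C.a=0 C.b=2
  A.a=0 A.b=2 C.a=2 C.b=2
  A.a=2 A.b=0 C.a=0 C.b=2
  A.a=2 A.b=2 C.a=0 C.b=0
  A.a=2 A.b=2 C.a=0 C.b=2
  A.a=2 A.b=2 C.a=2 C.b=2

spurious: A.a=2 A.b=0 C.a=0 C.b=2

outcome vector order: (A.a,A.b,C.a,C.b)
SC: 9 outcomes — {0000, 0002, 0022, 0200, 0202, 0222, 2200, 2202, 2222}
claimed∖SC = {2002}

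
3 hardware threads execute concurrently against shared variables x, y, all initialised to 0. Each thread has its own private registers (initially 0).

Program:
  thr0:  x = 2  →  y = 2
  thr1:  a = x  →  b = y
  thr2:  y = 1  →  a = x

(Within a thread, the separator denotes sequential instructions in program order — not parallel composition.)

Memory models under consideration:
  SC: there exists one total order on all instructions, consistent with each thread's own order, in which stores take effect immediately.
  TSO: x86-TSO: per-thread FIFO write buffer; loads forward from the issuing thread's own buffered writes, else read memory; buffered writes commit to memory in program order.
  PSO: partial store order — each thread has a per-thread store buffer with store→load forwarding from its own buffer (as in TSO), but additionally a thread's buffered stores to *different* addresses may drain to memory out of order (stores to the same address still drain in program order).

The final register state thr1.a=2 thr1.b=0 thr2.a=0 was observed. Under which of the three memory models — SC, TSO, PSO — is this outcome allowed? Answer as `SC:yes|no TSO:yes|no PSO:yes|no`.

SC:no TSO:yes PSO:yes

outcome vector order: (thr1.a,thr1.b,thr2.a)
[SC] allowed = {0/0/0 0/0/2 0/1/0 0/1/2 0/2/0 0/2/2 2/0/2 2/1/0 2/1/2 2/2/0 2/2/2}
[TSO] allowed = {0/0/0 0/0/2 0/1/0 0/1/2 0/2/0 0/2/2 2/0/0 2/0/2 2/1/0 2/1/2 2/2/0 2/2/2}
[PSO] allowed = {0/0/0 0/0/2 0/1/0 0/1/2 0/2/0 0/2/2 2/0/0 2/0/2 2/1/0 2/1/2 2/2/0 2/2/2}
target 2/0/0 ∈ {TSO,PSO}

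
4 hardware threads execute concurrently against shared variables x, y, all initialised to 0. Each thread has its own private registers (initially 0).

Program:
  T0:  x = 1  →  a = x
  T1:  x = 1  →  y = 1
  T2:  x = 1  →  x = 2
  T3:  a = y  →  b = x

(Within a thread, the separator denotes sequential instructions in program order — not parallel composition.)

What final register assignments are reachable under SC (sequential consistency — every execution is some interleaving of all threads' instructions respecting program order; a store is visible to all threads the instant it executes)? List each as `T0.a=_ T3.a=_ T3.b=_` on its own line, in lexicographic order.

T0.a=1 T3.a=0 T3.b=0
T0.a=1 T3.a=0 T3.b=1
T0.a=1 T3.a=0 T3.b=2
T0.a=1 T3.a=1 T3.b=1
T0.a=1 T3.a=1 T3.b=2
T0.a=2 T3.a=0 T3.b=0
T0.a=2 T3.a=0 T3.b=1
T0.a=2 T3.a=0 T3.b=2
T0.a=2 T3.a=1 T3.b=1
T0.a=2 T3.a=1 T3.b=2

outcome vector order: (T0.a,T3.a,T3.b)
|SC outcomes| = 10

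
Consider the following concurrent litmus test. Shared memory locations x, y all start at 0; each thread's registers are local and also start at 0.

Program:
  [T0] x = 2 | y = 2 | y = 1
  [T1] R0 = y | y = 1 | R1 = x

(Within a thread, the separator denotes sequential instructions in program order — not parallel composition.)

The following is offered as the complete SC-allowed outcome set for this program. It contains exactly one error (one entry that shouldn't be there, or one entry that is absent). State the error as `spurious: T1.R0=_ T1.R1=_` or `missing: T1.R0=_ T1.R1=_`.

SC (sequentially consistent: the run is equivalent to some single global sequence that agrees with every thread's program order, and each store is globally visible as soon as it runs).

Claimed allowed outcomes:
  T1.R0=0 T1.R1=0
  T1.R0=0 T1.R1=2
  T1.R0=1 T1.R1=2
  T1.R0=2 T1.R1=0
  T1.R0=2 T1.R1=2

spurious: T1.R0=2 T1.R1=0

outcome vector order: (T1.R0,T1.R1)
SC (4): (0,0); (0,2); (1,2); (2,2)
claimed∖SC = {(2,0)}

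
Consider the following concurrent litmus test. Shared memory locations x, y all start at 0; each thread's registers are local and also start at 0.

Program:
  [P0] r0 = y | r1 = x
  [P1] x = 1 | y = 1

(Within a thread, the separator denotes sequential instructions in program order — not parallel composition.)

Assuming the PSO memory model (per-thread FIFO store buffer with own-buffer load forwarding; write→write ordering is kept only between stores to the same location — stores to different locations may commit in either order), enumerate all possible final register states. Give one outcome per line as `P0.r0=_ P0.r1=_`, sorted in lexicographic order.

P0.r0=0 P0.r1=0
P0.r0=0 P0.r1=1
P0.r0=1 P0.r1=0
P0.r0=1 P0.r1=1

outcome vector order: (P0.r0,P0.r1)
|PSO outcomes| = 4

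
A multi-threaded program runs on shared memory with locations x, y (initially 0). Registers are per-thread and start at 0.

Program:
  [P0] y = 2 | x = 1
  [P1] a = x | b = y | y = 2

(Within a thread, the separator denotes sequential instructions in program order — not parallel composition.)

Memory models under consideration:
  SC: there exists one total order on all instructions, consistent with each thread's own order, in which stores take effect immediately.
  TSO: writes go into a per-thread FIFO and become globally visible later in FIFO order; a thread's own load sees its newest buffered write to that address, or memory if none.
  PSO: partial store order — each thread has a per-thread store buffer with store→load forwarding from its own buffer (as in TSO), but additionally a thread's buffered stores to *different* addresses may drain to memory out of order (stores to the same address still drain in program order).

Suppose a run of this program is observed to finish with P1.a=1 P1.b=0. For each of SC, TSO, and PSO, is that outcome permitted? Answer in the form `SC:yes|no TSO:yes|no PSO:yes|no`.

SC:no TSO:no PSO:yes

outcome vector order: (P1.a,P1.b)
[SC] allowed = {00, 02, 12}
[TSO] allowed = {00, 02, 12}
[PSO] allowed = {00, 02, 10, 12}
target 10 ∈ {PSO}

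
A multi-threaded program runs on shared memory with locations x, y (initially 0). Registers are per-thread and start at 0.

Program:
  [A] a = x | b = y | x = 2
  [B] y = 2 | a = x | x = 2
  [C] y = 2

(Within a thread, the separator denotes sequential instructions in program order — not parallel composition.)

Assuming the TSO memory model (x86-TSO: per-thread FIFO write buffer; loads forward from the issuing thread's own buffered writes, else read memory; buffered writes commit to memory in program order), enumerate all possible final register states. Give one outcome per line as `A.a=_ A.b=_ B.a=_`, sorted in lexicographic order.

outcome vector order: (A.a,A.b,B.a)
|TSO outcomes| = 5

A.a=0 A.b=0 B.a=0
A.a=0 A.b=0 B.a=2
A.a=0 A.b=2 B.a=0
A.a=0 A.b=2 B.a=2
A.a=2 A.b=2 B.a=0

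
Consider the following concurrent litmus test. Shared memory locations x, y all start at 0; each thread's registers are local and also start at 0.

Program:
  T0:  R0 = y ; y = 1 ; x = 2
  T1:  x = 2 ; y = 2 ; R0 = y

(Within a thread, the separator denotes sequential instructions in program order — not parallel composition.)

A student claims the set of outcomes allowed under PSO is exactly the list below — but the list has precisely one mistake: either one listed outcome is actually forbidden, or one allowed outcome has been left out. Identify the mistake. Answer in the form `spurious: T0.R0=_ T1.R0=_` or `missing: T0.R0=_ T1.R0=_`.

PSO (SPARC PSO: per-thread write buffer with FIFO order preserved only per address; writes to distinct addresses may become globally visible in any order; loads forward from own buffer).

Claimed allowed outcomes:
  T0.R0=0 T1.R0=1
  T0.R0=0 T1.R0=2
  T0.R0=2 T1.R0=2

missing: T0.R0=2 T1.R0=1

outcome vector order: (T0.R0,T1.R0)
PSO (4): <0 1> <0 2> <2 1> <2 2>
PSO∖claimed = {<2 1>}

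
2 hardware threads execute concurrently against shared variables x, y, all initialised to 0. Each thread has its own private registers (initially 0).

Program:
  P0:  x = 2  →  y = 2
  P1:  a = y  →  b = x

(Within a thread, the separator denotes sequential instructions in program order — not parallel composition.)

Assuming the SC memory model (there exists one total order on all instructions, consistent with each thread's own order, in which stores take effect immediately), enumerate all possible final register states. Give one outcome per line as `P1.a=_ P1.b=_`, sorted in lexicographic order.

P1.a=0 P1.b=0
P1.a=0 P1.b=2
P1.a=2 P1.b=2

outcome vector order: (P1.a,P1.b)
|SC outcomes| = 3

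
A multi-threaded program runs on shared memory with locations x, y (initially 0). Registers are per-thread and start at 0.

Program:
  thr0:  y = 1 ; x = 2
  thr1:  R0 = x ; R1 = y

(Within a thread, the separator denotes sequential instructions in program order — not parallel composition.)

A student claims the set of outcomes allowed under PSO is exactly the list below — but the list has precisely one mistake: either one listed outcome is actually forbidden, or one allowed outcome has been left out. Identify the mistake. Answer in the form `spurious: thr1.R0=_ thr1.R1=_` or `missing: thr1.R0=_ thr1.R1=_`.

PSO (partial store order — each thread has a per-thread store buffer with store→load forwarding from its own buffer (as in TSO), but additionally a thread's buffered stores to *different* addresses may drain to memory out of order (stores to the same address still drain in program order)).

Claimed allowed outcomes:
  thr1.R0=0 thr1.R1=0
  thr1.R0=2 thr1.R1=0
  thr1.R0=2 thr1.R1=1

missing: thr1.R0=0 thr1.R1=1

outcome vector order: (thr1.R0,thr1.R1)
PSO: 4 outcomes — {0/0 0/1 2/0 2/1}
PSO∖claimed = {0/1}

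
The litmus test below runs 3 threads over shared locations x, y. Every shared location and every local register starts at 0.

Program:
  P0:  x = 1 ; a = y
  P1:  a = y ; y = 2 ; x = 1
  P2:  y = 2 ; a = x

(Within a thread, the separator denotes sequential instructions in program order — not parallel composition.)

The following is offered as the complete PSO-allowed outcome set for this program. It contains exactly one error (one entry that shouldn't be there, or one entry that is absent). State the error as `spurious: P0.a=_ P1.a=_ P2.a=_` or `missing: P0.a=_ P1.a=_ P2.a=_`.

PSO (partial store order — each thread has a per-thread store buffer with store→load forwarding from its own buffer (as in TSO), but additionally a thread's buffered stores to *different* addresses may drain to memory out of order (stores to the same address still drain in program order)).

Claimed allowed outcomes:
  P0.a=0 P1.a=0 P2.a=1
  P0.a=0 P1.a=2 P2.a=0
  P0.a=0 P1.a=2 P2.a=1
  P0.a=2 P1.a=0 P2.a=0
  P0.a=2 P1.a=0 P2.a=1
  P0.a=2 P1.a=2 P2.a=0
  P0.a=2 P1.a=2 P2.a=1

outcome vector order: (P0.a,P1.a,P2.a)
PSO (8): <0 0 0>, <0 0 1>, <0 2 0>, <0 2 1>, <2 0 0>, <2 0 1>, <2 2 0>, <2 2 1>
PSO∖claimed = {<0 0 0>}

missing: P0.a=0 P1.a=0 P2.a=0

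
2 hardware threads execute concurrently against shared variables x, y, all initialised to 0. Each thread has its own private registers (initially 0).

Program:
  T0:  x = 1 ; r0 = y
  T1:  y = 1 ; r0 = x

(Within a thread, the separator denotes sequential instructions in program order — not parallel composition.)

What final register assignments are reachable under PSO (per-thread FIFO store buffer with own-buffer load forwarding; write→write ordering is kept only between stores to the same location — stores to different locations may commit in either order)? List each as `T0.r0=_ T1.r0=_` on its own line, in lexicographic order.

outcome vector order: (T0.r0,T1.r0)
|PSO outcomes| = 4

T0.r0=0 T1.r0=0
T0.r0=0 T1.r0=1
T0.r0=1 T1.r0=0
T0.r0=1 T1.r0=1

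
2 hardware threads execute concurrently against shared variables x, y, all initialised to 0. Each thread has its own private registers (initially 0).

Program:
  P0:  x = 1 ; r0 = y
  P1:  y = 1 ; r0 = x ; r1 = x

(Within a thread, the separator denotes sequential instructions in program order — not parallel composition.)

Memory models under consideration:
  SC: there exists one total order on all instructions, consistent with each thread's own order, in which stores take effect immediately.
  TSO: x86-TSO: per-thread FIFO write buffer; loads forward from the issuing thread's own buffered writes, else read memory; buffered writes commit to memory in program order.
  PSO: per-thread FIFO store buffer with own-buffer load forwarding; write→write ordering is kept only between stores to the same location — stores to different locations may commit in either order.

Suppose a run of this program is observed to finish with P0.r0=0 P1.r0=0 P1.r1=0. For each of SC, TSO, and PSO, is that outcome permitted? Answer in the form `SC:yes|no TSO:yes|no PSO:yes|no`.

outcome vector order: (P0.r0,P1.r0,P1.r1)
under SC → 0/1/1 1/0/0 1/0/1 1/1/1
under TSO → 0/0/0 0/0/1 0/1/1 1/0/0 1/0/1 1/1/1
under PSO → 0/0/0 0/0/1 0/1/1 1/0/0 1/0/1 1/1/1
target 0/0/0 ∈ {TSO,PSO}

SC:no TSO:yes PSO:yes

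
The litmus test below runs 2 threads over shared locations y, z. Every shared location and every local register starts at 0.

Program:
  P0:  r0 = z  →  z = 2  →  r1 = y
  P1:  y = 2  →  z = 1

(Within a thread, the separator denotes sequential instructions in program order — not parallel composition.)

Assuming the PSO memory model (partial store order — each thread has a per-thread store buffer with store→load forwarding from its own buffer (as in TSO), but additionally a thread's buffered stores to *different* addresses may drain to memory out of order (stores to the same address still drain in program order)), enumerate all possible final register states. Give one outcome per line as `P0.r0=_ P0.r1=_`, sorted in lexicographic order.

outcome vector order: (P0.r0,P0.r1)
|PSO outcomes| = 4

P0.r0=0 P0.r1=0
P0.r0=0 P0.r1=2
P0.r0=1 P0.r1=0
P0.r0=1 P0.r1=2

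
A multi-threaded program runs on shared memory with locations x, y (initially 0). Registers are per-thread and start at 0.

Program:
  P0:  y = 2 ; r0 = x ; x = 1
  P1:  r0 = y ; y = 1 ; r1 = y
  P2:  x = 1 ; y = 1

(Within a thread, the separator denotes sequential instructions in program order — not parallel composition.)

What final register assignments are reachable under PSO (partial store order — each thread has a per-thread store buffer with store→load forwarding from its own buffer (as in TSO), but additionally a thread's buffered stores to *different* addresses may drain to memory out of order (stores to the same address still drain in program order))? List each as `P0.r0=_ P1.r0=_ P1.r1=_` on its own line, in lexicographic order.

P0.r0=0 P1.r0=0 P1.r1=1
P0.r0=0 P1.r0=0 P1.r1=2
P0.r0=0 P1.r0=1 P1.r1=1
P0.r0=0 P1.r0=1 P1.r1=2
P0.r0=0 P1.r0=2 P1.r1=1
P0.r0=1 P1.r0=0 P1.r1=1
P0.r0=1 P1.r0=0 P1.r1=2
P0.r0=1 P1.r0=1 P1.r1=1
P0.r0=1 P1.r0=1 P1.r1=2
P0.r0=1 P1.r0=2 P1.r1=1

outcome vector order: (P0.r0,P1.r0,P1.r1)
|PSO outcomes| = 10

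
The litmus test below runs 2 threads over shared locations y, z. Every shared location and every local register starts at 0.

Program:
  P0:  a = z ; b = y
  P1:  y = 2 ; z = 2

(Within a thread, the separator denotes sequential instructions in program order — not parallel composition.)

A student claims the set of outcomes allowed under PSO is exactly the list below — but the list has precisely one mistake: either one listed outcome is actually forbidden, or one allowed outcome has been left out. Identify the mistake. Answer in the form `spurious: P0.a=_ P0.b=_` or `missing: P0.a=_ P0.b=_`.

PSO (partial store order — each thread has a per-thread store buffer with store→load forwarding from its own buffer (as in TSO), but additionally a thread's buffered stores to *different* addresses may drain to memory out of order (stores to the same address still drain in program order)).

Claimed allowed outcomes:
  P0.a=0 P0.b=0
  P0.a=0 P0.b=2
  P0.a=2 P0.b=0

outcome vector order: (P0.a,P0.b)
PSO: 4 outcomes — {00, 02, 20, 22}
PSO∖claimed = {22}

missing: P0.a=2 P0.b=2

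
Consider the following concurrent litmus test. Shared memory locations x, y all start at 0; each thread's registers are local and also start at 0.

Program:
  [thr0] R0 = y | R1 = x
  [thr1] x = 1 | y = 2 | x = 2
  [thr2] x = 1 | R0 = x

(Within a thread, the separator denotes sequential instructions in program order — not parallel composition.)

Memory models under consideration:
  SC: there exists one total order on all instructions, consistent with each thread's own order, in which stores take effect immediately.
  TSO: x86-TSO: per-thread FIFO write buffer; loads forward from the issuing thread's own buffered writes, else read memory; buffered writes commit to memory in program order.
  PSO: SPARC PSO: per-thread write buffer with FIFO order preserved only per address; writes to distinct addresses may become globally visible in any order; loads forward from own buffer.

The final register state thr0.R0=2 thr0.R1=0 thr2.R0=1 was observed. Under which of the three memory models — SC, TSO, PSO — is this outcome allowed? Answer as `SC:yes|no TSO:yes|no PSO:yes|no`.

outcome vector order: (thr0.R0,thr0.R1,thr2.R0)
[SC] allowed = {001; 002; 011; 012; 021; 022; 211; 212; 221; 222}
[TSO] allowed = {001; 002; 011; 012; 021; 022; 211; 212; 221; 222}
[PSO] allowed = {001; 002; 011; 012; 021; 022; 201; 202; 211; 212; 221; 222}
target 201 ∈ {PSO}

SC:no TSO:no PSO:yes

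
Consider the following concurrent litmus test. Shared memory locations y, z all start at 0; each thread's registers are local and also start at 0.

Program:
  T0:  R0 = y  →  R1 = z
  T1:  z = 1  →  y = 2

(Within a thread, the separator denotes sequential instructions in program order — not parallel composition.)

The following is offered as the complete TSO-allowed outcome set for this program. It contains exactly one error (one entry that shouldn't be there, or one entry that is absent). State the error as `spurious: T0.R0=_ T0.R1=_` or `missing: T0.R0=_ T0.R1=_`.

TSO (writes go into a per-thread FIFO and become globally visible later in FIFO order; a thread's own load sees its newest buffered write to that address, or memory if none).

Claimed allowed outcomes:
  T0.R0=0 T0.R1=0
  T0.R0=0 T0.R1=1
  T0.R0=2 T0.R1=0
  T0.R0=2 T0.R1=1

outcome vector order: (T0.R0,T0.R1)
[TSO] allowed = {0/0 0/1 2/1}
claimed∖TSO = {2/0}

spurious: T0.R0=2 T0.R1=0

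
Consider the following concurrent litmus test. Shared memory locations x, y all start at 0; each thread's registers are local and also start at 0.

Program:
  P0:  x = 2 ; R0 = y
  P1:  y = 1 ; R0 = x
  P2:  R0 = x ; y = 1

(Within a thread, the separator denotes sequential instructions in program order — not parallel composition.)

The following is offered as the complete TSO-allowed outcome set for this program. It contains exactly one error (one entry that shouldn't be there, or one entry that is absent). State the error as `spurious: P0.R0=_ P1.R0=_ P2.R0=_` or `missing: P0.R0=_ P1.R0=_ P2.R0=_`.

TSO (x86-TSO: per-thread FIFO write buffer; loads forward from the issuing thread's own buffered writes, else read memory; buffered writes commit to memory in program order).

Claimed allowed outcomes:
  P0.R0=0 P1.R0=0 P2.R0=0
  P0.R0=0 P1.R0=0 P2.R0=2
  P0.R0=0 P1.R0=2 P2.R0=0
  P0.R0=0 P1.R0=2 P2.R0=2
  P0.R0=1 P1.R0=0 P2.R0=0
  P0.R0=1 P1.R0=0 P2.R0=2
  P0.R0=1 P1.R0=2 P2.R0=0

missing: P0.R0=1 P1.R0=2 P2.R0=2

outcome vector order: (P0.R0,P1.R0,P2.R0)
TSO (8): 0/0/0 0/0/2 0/2/0 0/2/2 1/0/0 1/0/2 1/2/0 1/2/2
TSO∖claimed = {1/2/2}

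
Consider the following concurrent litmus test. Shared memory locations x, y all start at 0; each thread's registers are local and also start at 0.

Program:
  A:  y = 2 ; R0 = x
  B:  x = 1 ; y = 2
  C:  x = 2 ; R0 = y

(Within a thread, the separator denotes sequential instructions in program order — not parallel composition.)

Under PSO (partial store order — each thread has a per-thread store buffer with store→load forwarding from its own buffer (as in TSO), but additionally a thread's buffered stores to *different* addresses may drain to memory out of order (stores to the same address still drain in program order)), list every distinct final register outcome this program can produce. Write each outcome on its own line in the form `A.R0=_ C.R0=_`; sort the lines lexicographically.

outcome vector order: (A.R0,C.R0)
|PSO outcomes| = 6

A.R0=0 C.R0=0
A.R0=0 C.R0=2
A.R0=1 C.R0=0
A.R0=1 C.R0=2
A.R0=2 C.R0=0
A.R0=2 C.R0=2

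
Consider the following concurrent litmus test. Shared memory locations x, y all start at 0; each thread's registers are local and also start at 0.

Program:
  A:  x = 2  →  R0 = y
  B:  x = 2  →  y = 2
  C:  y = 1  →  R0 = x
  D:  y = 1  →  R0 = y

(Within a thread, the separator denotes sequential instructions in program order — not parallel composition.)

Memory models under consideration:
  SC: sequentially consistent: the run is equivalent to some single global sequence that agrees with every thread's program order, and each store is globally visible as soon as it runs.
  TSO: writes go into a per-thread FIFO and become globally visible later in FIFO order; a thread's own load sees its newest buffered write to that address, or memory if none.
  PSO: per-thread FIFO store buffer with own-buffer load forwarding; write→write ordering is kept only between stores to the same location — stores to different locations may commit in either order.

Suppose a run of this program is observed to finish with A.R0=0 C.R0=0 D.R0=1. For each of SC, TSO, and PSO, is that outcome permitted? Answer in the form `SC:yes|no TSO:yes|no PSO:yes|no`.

outcome vector order: (A.R0,C.R0,D.R0)
SC: 10 outcomes — {<0 2 1>; <0 2 2>; <1 0 1>; <1 0 2>; <1 2 1>; <1 2 2>; <2 0 1>; <2 0 2>; <2 2 1>; <2 2 2>}
TSO: 12 outcomes — {<0 0 1>; <0 0 2>; <0 2 1>; <0 2 2>; <1 0 1>; <1 0 2>; <1 2 1>; <1 2 2>; <2 0 1>; <2 0 2>; <2 2 1>; <2 2 2>}
PSO: 12 outcomes — {<0 0 1>; <0 0 2>; <0 2 1>; <0 2 2>; <1 0 1>; <1 0 2>; <1 2 1>; <1 2 2>; <2 0 1>; <2 0 2>; <2 2 1>; <2 2 2>}
target <0 0 1> ∈ {TSO,PSO}

SC:no TSO:yes PSO:yes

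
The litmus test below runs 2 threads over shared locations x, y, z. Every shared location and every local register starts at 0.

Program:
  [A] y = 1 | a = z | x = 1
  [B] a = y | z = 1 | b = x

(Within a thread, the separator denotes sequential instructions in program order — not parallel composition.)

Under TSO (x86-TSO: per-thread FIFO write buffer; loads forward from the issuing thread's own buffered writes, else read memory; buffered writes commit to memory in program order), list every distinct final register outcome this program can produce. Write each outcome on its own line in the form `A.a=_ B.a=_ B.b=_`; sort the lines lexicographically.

outcome vector order: (A.a,B.a,B.b)
|TSO outcomes| = 8

A.a=0 B.a=0 B.b=0
A.a=0 B.a=0 B.b=1
A.a=0 B.a=1 B.b=0
A.a=0 B.a=1 B.b=1
A.a=1 B.a=0 B.b=0
A.a=1 B.a=0 B.b=1
A.a=1 B.a=1 B.b=0
A.a=1 B.a=1 B.b=1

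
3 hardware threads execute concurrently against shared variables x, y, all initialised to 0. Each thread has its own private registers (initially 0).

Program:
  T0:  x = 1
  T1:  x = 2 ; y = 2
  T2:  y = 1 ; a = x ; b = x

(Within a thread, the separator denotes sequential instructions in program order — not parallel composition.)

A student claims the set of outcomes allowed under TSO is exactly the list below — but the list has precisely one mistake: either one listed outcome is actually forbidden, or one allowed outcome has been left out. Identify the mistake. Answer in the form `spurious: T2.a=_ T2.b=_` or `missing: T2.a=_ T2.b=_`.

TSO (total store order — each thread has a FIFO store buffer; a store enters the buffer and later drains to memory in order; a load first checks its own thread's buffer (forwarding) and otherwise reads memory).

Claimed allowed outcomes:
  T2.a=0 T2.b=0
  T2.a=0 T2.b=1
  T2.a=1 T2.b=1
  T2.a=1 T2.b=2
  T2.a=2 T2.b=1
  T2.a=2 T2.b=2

outcome vector order: (T2.a,T2.b)
under TSO → 00 01 02 11 12 21 22
TSO∖claimed = {02}

missing: T2.a=0 T2.b=2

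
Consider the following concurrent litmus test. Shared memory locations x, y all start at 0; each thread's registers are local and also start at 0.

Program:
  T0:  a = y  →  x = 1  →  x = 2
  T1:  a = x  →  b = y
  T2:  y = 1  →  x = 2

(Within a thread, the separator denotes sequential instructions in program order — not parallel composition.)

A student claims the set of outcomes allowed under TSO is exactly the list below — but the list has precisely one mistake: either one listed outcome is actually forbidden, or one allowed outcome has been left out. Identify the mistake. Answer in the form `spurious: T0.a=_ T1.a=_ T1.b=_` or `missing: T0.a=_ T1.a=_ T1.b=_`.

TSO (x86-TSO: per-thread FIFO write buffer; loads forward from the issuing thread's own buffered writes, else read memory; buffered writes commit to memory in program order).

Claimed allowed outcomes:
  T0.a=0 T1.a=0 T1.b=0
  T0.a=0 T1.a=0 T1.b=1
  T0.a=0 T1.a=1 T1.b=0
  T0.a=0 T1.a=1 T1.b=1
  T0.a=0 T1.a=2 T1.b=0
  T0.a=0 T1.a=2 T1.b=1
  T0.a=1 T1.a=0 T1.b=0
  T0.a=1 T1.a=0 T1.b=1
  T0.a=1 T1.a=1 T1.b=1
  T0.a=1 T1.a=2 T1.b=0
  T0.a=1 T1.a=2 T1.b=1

outcome vector order: (T0.a,T1.a,T1.b)
under TSO → 0/0/0; 0/0/1; 0/1/0; 0/1/1; 0/2/0; 0/2/1; 1/0/0; 1/0/1; 1/1/1; 1/2/1
claimed∖TSO = {1/2/0}

spurious: T0.a=1 T1.a=2 T1.b=0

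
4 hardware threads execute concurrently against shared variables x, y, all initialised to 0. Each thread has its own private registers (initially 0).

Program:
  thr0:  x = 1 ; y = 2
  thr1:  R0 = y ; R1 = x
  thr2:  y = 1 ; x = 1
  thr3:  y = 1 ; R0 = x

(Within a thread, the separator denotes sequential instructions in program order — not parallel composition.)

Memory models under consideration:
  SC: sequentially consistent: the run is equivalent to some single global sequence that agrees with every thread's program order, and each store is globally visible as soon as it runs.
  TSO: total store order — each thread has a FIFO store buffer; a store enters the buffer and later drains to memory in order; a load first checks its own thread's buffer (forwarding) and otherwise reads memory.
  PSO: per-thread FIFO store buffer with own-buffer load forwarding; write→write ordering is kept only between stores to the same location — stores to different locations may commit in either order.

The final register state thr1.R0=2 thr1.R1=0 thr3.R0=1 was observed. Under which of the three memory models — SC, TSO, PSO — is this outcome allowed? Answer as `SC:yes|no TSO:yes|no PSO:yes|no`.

outcome vector order: (thr1.R0,thr1.R1,thr3.R0)
[SC] allowed = {(0,0,0); (0,0,1); (0,1,0); (0,1,1); (1,0,0); (1,0,1); (1,1,0); (1,1,1); (2,1,0); (2,1,1)}
[TSO] allowed = {(0,0,0); (0,0,1); (0,1,0); (0,1,1); (1,0,0); (1,0,1); (1,1,0); (1,1,1); (2,1,0); (2,1,1)}
[PSO] allowed = {(0,0,0); (0,0,1); (0,1,0); (0,1,1); (1,0,0); (1,0,1); (1,1,0); (1,1,1); (2,0,0); (2,0,1); (2,1,0); (2,1,1)}
target (2,0,1) ∈ {PSO}

SC:no TSO:no PSO:yes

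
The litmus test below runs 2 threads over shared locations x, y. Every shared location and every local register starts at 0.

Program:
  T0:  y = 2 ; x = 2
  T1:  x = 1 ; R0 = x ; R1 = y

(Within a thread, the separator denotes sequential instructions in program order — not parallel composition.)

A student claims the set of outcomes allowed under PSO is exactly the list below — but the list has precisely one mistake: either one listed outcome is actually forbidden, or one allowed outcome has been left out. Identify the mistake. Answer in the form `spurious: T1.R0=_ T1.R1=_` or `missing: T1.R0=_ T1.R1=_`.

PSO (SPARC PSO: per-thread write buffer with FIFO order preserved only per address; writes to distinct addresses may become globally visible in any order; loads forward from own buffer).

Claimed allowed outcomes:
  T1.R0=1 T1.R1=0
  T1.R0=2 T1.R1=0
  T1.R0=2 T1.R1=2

missing: T1.R0=1 T1.R1=2

outcome vector order: (T1.R0,T1.R1)
PSO: 4 outcomes — {(1,0) (1,2) (2,0) (2,2)}
PSO∖claimed = {(1,2)}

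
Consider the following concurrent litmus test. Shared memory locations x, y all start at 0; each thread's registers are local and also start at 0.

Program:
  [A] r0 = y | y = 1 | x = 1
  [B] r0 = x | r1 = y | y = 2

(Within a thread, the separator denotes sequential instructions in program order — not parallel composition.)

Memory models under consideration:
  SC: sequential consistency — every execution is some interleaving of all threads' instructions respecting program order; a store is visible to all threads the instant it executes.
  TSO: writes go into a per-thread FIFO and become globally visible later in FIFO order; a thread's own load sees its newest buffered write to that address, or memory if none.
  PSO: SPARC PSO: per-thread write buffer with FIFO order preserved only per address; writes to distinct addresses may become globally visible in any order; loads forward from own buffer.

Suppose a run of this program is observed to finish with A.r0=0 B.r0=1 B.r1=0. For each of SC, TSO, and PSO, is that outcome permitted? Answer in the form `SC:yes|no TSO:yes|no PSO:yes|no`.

SC:no TSO:no PSO:yes

outcome vector order: (A.r0,B.r0,B.r1)
SC (4): (0,0,0) (0,0,1) (0,1,1) (2,0,0)
TSO (4): (0,0,0) (0,0,1) (0,1,1) (2,0,0)
PSO (5): (0,0,0) (0,0,1) (0,1,0) (0,1,1) (2,0,0)
target (0,1,0) ∈ {PSO}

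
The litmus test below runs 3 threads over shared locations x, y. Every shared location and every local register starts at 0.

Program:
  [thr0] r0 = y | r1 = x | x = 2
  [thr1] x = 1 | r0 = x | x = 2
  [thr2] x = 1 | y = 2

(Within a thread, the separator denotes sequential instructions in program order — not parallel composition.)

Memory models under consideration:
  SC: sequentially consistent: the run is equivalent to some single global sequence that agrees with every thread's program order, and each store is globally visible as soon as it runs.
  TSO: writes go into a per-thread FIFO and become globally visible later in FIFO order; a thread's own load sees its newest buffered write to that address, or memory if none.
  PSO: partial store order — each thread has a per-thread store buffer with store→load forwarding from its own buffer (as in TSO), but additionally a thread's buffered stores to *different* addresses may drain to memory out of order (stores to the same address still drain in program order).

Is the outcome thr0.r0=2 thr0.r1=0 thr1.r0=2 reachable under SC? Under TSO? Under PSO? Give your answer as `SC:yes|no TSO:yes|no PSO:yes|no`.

SC:no TSO:no PSO:yes

outcome vector order: (thr0.r0,thr0.r1,thr1.r0)
[SC] allowed = {(0,0,1), (0,0,2), (0,1,1), (0,1,2), (0,2,1), (2,1,1), (2,1,2), (2,2,1)}
[TSO] allowed = {(0,0,1), (0,0,2), (0,1,1), (0,1,2), (0,2,1), (2,1,1), (2,1,2), (2,2,1)}
[PSO] allowed = {(0,0,1), (0,0,2), (0,1,1), (0,1,2), (0,2,1), (2,0,1), (2,0,2), (2,1,1), (2,1,2), (2,2,1)}
target (2,0,2) ∈ {PSO}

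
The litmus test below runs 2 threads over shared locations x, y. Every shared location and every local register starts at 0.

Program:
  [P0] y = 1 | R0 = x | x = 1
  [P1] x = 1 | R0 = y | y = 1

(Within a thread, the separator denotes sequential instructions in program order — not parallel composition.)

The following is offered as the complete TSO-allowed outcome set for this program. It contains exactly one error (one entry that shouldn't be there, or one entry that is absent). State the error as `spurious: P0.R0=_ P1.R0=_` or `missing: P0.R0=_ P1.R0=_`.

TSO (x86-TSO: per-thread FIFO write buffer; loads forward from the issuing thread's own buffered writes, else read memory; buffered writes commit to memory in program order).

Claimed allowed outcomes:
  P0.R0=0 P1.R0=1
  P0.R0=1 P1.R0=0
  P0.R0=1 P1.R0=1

missing: P0.R0=0 P1.R0=0

outcome vector order: (P0.R0,P1.R0)
TSO (4): (0,0) (0,1) (1,0) (1,1)
TSO∖claimed = {(0,0)}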